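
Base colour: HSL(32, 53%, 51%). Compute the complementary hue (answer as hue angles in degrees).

212°

The complement sits 180° across the wheel.
32 + 180 = 212°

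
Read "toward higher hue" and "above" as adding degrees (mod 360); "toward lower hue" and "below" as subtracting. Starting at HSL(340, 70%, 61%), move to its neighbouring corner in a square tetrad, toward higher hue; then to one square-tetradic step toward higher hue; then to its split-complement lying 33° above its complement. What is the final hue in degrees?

13°

square ↑ +90°: 340 + 90 = 430 → 430 − 360 = 70°
square ↑ +90°: 70 + 90 = 160°
split-comp 33° ↑ +213°: 160 + 213 = 373 → 373 − 360 = 13°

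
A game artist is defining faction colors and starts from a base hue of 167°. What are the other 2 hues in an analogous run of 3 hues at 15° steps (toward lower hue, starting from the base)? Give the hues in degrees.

152° and 137°

Analogous hues sit every 15° along the wheel.
167 − 15 = 152°
167 − 30 = 137°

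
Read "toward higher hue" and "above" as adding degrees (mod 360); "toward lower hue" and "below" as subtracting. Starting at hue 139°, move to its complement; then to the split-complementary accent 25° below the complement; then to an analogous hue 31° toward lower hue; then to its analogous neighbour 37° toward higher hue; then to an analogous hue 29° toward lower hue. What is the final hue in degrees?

91°

+180° (complement): 139 + 180 = 319°
+155° (split-comp 25° ↓): 319 + 155 = 474 → 474 − 360 = 114°
−31° (analog 31° ↓): 114 − 31 = 83°
+37° (analog 37° ↑): 83 + 37 = 120°
−29° (analog 29° ↓): 120 − 29 = 91°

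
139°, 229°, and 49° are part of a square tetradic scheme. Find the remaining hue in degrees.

319°

A square tetradic scheme places four hues every 90°.
The full set through 49° is {49°, 139°, 229°, 319°}.
Given {49°, 139°, 229°}, the missing hue is 319°.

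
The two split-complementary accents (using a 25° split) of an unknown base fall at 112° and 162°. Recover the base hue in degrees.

317°

The accents sit 25° either side of the complement, so the complement is their short-arc midpoint on the wheel.
Short-arc midpoint of 112° and 162°: 137°.
Base is 180° from the complement: 137 − 180 = -43 → -43 + 360 = 317°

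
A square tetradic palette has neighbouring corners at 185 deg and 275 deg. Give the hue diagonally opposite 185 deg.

5°

A square tetradic scheme places four hues 90° apart; opposite corners are 180° apart.
185 + 180 = 365 → 365 − 360 = 5°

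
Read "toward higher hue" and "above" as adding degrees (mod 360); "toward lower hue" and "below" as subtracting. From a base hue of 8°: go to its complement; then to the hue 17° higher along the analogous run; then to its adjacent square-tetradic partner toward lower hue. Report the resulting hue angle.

115°

complement +180°: 8 + 180 = 188°
analog 17° ↑ +17°: 188 + 17 = 205°
square ↓ −90°: 205 − 90 = 115°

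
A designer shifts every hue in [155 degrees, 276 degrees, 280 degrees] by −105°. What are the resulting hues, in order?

50°, 171°, 175°

155 − 105 = 50°
276 − 105 = 171°
280 − 105 = 175°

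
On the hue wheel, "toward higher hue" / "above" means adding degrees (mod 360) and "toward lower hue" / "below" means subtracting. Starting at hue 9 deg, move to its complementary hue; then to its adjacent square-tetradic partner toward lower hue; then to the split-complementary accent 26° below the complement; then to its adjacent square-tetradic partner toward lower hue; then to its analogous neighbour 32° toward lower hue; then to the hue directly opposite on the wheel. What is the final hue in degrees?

complement +180°: 9 + 180 = 189°
square ↓ −90°: 189 − 90 = 99°
split-comp 26° ↓ +154°: 99 + 154 = 253°
square ↓ −90°: 253 − 90 = 163°
analog 32° ↓ −32°: 163 − 32 = 131°
complement +180°: 131 + 180 = 311°

311°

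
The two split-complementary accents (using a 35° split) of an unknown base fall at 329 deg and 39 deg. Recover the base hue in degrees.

184°

The accents sit 35° either side of the complement, so the complement is their short-arc midpoint on the wheel.
Short-arc midpoint of 329° and 39°: 4°.
Base is 180° from the complement: 4 − 180 = -176 → -176 + 360 = 184°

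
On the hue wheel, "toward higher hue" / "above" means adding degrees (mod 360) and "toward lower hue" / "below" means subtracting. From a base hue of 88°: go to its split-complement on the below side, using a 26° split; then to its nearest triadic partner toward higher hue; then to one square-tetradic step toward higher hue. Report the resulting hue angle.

+154° (split-comp 26° ↓): 88 + 154 = 242°
+120° (triadic ↑): 242 + 120 = 362 → 362 − 360 = 2°
+90° (square ↑): 2 + 90 = 92°

92°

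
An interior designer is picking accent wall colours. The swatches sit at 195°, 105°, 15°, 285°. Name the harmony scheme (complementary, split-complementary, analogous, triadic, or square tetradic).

square tetradic

Sort the hues: 15°, 105°, 195°, 285°.
Successive gaps around the wheel: 90°, 90°, 90°, 90°.
Four hues every 90° form a square tetradic scheme.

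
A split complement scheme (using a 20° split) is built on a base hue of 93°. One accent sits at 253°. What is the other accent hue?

293°

Split-complementary hues sit 20° either side of the complement.
Complement of the base 93°: 93 + 180 = 273°
The given accent 253° is 20° one side of 273°; the other accent sits 20° the other side: 273 + 20 = 293°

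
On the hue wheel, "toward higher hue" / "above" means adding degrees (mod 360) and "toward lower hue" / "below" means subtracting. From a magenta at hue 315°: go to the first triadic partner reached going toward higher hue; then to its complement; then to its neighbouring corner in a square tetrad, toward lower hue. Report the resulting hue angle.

165°

triadic ↑ +120°: 315 + 120 = 435 → 435 − 360 = 75°
complement +180°: 75 + 180 = 255°
square ↓ −90°: 255 − 90 = 165°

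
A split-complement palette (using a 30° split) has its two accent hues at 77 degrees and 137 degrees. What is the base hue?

287°

The accents sit 30° either side of the complement, so the complement is their short-arc midpoint on the wheel.
Short-arc midpoint of 77° and 137°: 107°.
Base is 180° from the complement: 107 − 180 = -73 → -73 + 360 = 287°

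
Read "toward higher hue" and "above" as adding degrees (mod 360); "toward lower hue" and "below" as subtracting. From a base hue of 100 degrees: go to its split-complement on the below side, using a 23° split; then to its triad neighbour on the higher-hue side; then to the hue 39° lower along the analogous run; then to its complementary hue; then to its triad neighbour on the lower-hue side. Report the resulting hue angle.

38°

split-comp 23° ↓ +157°: 100 + 157 = 257°
triadic ↑ +120°: 257 + 120 = 377 → 377 − 360 = 17°
analog 39° ↓ −39°: 17 − 39 = -22 → -22 + 360 = 338°
complement +180°: 338 + 180 = 518 → 518 − 360 = 158°
triadic ↓ −120°: 158 − 120 = 38°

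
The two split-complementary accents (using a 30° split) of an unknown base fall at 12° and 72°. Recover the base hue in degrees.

The accents sit 30° either side of the complement, so the complement is their short-arc midpoint on the wheel.
Short-arc midpoint of 12° and 72°: 42°.
Base is 180° from the complement: 42 − 180 = -138 → -138 + 360 = 222°

222°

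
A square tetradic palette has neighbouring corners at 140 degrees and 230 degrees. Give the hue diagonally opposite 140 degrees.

320°

A square tetradic scheme places four hues 90° apart; opposite corners are 180° apart.
140 + 180 = 320°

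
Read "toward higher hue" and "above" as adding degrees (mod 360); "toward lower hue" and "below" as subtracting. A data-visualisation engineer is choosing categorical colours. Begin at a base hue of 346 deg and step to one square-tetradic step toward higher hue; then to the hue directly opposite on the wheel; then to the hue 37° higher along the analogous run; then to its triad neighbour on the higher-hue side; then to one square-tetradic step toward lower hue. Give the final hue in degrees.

346 + 90 = 436 → 436 − 360 = 76°   (square ↑)
76 + 180 = 256°   (complement)
256 + 37 = 293°   (analog 37° ↑)
293 + 120 = 413 → 413 − 360 = 53°   (triadic ↑)
53 − 90 = -37 → -37 + 360 = 323°   (square ↓)

323°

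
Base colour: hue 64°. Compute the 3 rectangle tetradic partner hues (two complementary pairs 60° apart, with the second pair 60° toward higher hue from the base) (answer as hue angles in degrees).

124°, 244°, 304°

A rectangular tetradic uses two complementary pairs 60° apart: offsets 0°, 60°, 180°, 240°.
64 + 60 = 124°
64 + 180 = 244°
64 + 240 = 304°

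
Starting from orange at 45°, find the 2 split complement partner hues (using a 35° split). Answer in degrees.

Split-complementary hues sit 35° either side of the complement.
Complement of 45°: 45 + 180 = 225°
225 − 35 = 190°
225 + 35 = 260°

190° and 260°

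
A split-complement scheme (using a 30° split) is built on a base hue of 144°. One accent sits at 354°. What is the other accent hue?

294°

Split-complementary hues sit 30° either side of the complement.
Complement of the base 144°: 144 + 180 = 324°
The given accent 354° is 30° one side of 324°; the other accent sits 30° the other side: 324 − 30 = 294°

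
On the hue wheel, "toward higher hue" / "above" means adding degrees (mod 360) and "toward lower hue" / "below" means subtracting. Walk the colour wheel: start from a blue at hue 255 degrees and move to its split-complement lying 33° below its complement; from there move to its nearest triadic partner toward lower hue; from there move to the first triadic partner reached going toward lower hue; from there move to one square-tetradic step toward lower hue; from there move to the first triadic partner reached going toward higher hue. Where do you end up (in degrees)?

192°

255 + 147 = 402 → 402 − 360 = 42°   (split-comp 33° ↓)
42 − 120 = -78 → -78 + 360 = 282°   (triadic ↓)
282 − 120 = 162°   (triadic ↓)
162 − 90 = 72°   (square ↓)
72 + 120 = 192°   (triadic ↑)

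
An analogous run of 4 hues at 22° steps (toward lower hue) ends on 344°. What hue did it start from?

50°

3 steps of 22° (toward lower hue) give a net shift of −66°.
Start = end − shift: 344 + 66 = 410 → 410 − 360 = 50°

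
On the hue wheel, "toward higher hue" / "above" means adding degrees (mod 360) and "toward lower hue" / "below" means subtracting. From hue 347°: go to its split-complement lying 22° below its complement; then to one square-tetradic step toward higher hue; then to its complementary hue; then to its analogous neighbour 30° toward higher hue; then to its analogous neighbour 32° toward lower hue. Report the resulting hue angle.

53°

+158° (split-comp 22° ↓): 347 + 158 = 505 → 505 − 360 = 145°
+90° (square ↑): 145 + 90 = 235°
+180° (complement): 235 + 180 = 415 → 415 − 360 = 55°
+30° (analog 30° ↑): 55 + 30 = 85°
−32° (analog 32° ↓): 85 − 32 = 53°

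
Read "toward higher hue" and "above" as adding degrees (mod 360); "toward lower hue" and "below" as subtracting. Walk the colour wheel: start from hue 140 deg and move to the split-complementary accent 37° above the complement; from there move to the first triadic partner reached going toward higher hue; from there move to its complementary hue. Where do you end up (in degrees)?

297°

split-comp 37° ↑ +217°: 140 + 217 = 357°
triadic ↑ +120°: 357 + 120 = 477 → 477 − 360 = 117°
complement +180°: 117 + 180 = 297°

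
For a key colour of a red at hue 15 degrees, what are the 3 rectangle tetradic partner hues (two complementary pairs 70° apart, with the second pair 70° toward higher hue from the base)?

A rectangular tetradic uses two complementary pairs 70° apart: offsets 0°, 70°, 180°, 250°.
15 + 70 = 85°
15 + 180 = 195°
15 + 250 = 265°

85°, 195°, 265°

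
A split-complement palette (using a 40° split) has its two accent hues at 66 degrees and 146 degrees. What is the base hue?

286°

The accents sit 40° either side of the complement, so the complement is their short-arc midpoint on the wheel.
Short-arc midpoint of 66° and 146°: 106°.
Base is 180° from the complement: 106 − 180 = -74 → -74 + 360 = 286°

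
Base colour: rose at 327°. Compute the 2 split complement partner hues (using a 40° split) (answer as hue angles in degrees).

Split-complementary hues sit 40° either side of the complement.
Complement of 327°: 327 + 180 = 507 → 507 − 360 = 147°
147 − 40 = 107°
147 + 40 = 187°

107° and 187°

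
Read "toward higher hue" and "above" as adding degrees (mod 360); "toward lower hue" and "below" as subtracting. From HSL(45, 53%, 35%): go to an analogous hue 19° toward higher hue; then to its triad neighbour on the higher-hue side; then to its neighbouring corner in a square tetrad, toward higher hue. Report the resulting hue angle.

45 + 19 = 64°   (analog 19° ↑)
64 + 120 = 184°   (triadic ↑)
184 + 90 = 274°   (square ↑)

274°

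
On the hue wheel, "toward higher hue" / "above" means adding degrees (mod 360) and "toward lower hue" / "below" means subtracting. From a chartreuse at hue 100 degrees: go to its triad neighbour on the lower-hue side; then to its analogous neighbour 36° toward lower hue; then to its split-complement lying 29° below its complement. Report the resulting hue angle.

95°

triadic ↓ −120°: 100 − 120 = -20 → -20 + 360 = 340°
analog 36° ↓ −36°: 340 − 36 = 304°
split-comp 29° ↓ +151°: 304 + 151 = 455 → 455 − 360 = 95°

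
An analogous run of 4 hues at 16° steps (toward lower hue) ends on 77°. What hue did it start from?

125°

3 steps of 16° (toward lower hue) give a net shift of −48°.
Start = end − shift: 77 + 48 = 125°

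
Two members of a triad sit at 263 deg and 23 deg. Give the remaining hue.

A triad spaces three hues 120° apart.
The full set is {23°, 143°, 263°}.

143°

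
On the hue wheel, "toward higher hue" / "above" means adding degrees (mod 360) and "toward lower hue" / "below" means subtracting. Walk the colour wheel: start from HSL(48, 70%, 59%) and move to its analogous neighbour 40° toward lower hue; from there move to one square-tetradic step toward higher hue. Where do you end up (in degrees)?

98°

analog 40° ↓ −40°: 48 − 40 = 8°
square ↑ +90°: 8 + 90 = 98°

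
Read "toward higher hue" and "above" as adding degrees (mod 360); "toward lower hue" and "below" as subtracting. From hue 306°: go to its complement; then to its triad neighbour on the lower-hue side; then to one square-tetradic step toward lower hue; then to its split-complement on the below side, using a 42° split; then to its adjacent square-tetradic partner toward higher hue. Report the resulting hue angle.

144°

+180° (complement): 306 + 180 = 486 → 486 − 360 = 126°
−120° (triadic ↓): 126 − 120 = 6°
−90° (square ↓): 6 − 90 = -84 → -84 + 360 = 276°
+138° (split-comp 42° ↓): 276 + 138 = 414 → 414 − 360 = 54°
+90° (square ↑): 54 + 90 = 144°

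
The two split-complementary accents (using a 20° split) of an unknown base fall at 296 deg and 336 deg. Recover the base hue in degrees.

The accents sit 20° either side of the complement, so the complement is their short-arc midpoint on the wheel.
Short-arc midpoint of 296° and 336°: 316°.
Base is 180° from the complement: 316 − 180 = 136°

136°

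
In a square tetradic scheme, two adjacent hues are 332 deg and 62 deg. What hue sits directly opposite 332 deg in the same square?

152°

A square tetradic scheme places four hues 90° apart; opposite corners are 180° apart.
332 + 180 = 512 → 512 − 360 = 152°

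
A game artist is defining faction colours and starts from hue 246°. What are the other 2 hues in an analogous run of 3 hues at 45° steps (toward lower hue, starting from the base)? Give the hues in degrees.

Analogous hues sit every 45° along the wheel.
246 − 45 = 201°
246 − 90 = 156°

201° and 156°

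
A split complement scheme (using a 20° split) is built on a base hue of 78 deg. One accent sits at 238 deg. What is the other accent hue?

Split-complementary hues sit 20° either side of the complement.
Complement of the base 78°: 78 + 180 = 258°
The given accent 238° is 20° one side of 258°; the other accent sits 20° the other side: 258 + 20 = 278°

278°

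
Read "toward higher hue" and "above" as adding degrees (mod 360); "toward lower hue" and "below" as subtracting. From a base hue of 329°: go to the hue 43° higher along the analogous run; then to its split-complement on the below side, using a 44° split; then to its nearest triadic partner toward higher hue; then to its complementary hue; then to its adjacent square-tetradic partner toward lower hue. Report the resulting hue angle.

329 + 43 = 372 → 372 − 360 = 12°   (analog 43° ↑)
12 + 136 = 148°   (split-comp 44° ↓)
148 + 120 = 268°   (triadic ↑)
268 + 180 = 448 → 448 − 360 = 88°   (complement)
88 − 90 = -2 → -2 + 360 = 358°   (square ↓)

358°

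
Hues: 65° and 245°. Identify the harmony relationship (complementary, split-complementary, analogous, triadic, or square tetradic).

complementary

Sort the hues: 65°, 245°.
Successive gaps around the wheel: 180°, 180°.
Two hues 180° apart are complementary.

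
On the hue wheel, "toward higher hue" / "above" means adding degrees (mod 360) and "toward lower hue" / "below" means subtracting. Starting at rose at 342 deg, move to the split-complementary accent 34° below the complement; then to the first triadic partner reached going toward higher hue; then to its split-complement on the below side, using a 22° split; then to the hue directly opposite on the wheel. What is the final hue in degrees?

342 + 146 = 488 → 488 − 360 = 128°   (split-comp 34° ↓)
128 + 120 = 248°   (triadic ↑)
248 + 158 = 406 → 406 − 360 = 46°   (split-comp 22° ↓)
46 + 180 = 226°   (complement)

226°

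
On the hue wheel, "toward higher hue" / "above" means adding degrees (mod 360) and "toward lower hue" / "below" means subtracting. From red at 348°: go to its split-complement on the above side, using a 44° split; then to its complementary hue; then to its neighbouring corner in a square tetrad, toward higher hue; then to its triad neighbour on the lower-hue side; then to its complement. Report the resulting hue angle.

+224° (split-comp 44° ↑): 348 + 224 = 572 → 572 − 360 = 212°
+180° (complement): 212 + 180 = 392 → 392 − 360 = 32°
+90° (square ↑): 32 + 90 = 122°
−120° (triadic ↓): 122 − 120 = 2°
+180° (complement): 2 + 180 = 182°

182°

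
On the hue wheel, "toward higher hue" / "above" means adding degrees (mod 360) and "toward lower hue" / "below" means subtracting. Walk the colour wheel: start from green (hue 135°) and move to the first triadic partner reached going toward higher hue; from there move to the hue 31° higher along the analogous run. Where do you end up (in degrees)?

135 + 120 = 255°   (triadic ↑)
255 + 31 = 286°   (analog 31° ↑)

286°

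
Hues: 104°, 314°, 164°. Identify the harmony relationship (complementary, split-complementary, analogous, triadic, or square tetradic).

split-complementary

Sort the hues: 104°, 164°, 314°.
Successive gaps around the wheel: 60°, 150°, 150°.
Two 150° gaps and one 60° gap — a base hue opposite a pair of accents 30° either side of its complement — is the split-complementary pattern.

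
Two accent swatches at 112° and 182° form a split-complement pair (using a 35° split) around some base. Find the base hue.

The accents sit 35° either side of the complement, so the complement is their short-arc midpoint on the wheel.
Short-arc midpoint of 112° and 182°: 147°.
Base is 180° from the complement: 147 − 180 = -33 → -33 + 360 = 327°

327°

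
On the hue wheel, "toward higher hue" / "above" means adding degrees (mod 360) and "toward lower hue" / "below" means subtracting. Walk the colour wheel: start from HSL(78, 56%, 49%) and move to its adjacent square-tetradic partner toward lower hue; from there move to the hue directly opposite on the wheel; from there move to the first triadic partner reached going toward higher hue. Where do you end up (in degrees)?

square ↓ −90°: 78 − 90 = -12 → -12 + 360 = 348°
complement +180°: 348 + 180 = 528 → 528 − 360 = 168°
triadic ↑ +120°: 168 + 120 = 288°

288°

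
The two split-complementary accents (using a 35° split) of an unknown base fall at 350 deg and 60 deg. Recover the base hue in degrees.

205°

The accents sit 35° either side of the complement, so the complement is their short-arc midpoint on the wheel.
Short-arc midpoint of 350° and 60°: 25°.
Base is 180° from the complement: 25 − 180 = -155 → -155 + 360 = 205°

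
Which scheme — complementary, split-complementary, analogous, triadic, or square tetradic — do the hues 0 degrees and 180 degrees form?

Sort the hues: 0°, 180°.
Successive gaps around the wheel: 180°, 180°.
Two hues 180° apart are complementary.

complementary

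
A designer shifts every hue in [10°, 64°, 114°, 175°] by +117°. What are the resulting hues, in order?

10 + 117 = 127°
64 + 117 = 181°
114 + 117 = 231°
175 + 117 = 292°

127°, 181°, 231°, 292°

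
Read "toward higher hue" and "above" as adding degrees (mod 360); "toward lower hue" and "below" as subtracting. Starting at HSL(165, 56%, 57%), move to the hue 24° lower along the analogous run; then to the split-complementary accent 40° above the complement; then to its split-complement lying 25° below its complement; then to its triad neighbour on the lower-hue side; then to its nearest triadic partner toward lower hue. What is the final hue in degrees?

165 − 24 = 141°   (analog 24° ↓)
141 + 220 = 361 → 361 − 360 = 1°   (split-comp 40° ↑)
1 + 155 = 156°   (split-comp 25° ↓)
156 − 120 = 36°   (triadic ↓)
36 − 120 = -84 → -84 + 360 = 276°   (triadic ↓)

276°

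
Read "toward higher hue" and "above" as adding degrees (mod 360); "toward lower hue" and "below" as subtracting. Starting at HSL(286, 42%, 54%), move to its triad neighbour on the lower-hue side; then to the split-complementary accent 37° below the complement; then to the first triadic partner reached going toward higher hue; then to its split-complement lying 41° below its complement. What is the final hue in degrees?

208°

−120° (triadic ↓): 286 − 120 = 166°
+143° (split-comp 37° ↓): 166 + 143 = 309°
+120° (triadic ↑): 309 + 120 = 429 → 429 − 360 = 69°
+139° (split-comp 41° ↓): 69 + 139 = 208°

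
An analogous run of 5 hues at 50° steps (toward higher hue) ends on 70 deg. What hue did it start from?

230°

4 steps of 50° (toward higher hue) give a net shift of +200°.
Start = end − shift: 70 − 200 = -130 → -130 + 360 = 230°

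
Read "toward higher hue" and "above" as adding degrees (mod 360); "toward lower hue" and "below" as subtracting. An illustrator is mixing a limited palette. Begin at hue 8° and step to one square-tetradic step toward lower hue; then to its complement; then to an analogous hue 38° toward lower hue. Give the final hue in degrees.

square ↓ −90°: 8 − 90 = -82 → -82 + 360 = 278°
complement +180°: 278 + 180 = 458 → 458 − 360 = 98°
analog 38° ↓ −38°: 98 − 38 = 60°

60°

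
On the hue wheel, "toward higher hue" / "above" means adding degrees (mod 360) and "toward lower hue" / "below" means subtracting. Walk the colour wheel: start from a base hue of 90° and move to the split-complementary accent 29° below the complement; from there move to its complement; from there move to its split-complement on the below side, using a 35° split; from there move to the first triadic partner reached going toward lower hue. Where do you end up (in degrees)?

86°

split-comp 29° ↓ +151°: 90 + 151 = 241°
complement +180°: 241 + 180 = 421 → 421 − 360 = 61°
split-comp 35° ↓ +145°: 61 + 145 = 206°
triadic ↓ −120°: 206 − 120 = 86°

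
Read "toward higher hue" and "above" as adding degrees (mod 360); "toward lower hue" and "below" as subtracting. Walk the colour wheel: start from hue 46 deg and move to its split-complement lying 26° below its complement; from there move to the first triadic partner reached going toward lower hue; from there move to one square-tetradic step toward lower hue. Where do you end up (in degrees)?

split-comp 26° ↓ +154°: 46 + 154 = 200°
triadic ↓ −120°: 200 − 120 = 80°
square ↓ −90°: 80 − 90 = -10 → -10 + 360 = 350°

350°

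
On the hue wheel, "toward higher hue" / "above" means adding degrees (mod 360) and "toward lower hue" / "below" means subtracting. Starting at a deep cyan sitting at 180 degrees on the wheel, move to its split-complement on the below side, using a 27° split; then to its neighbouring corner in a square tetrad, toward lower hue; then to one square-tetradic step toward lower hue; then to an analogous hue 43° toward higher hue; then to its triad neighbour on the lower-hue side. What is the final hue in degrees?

split-comp 27° ↓ +153°: 180 + 153 = 333°
square ↓ −90°: 333 − 90 = 243°
square ↓ −90°: 243 − 90 = 153°
analog 43° ↑ +43°: 153 + 43 = 196°
triadic ↓ −120°: 196 − 120 = 76°

76°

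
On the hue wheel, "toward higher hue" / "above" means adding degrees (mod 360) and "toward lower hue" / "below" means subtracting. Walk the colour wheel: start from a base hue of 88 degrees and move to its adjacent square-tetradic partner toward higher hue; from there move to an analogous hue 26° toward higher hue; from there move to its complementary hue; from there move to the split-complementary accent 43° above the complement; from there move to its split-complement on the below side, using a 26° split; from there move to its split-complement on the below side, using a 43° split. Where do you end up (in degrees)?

178°

+90° (square ↑): 88 + 90 = 178°
+26° (analog 26° ↑): 178 + 26 = 204°
+180° (complement): 204 + 180 = 384 → 384 − 360 = 24°
+223° (split-comp 43° ↑): 24 + 223 = 247°
+154° (split-comp 26° ↓): 247 + 154 = 401 → 401 − 360 = 41°
+137° (split-comp 43° ↓): 41 + 137 = 178°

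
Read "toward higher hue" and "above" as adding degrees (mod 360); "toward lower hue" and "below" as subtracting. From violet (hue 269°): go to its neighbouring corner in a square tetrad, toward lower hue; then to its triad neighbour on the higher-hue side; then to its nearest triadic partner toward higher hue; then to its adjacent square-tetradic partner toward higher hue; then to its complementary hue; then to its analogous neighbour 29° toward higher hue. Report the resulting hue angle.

358°

−90° (square ↓): 269 − 90 = 179°
+120° (triadic ↑): 179 + 120 = 299°
+120° (triadic ↑): 299 + 120 = 419 → 419 − 360 = 59°
+90° (square ↑): 59 + 90 = 149°
+180° (complement): 149 + 180 = 329°
+29° (analog 29° ↑): 329 + 29 = 358°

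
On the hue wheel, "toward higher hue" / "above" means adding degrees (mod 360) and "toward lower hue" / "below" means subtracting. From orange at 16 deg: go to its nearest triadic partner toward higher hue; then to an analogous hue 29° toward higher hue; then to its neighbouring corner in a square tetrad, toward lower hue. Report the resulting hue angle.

75°

16 + 120 = 136°   (triadic ↑)
136 + 29 = 165°   (analog 29° ↑)
165 − 90 = 75°   (square ↓)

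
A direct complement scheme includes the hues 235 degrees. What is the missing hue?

The complement sits 180° across the wheel.
The full set through 235° is {55°, 235°}.
Given {235°}, the missing hue is 55°.

55°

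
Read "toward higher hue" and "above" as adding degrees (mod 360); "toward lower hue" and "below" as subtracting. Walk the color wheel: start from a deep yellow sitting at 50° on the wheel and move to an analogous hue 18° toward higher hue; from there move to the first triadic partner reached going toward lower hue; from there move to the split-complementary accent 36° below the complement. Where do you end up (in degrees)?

analog 18° ↑ +18°: 50 + 18 = 68°
triadic ↓ −120°: 68 − 120 = -52 → -52 + 360 = 308°
split-comp 36° ↓ +144°: 308 + 144 = 452 → 452 − 360 = 92°

92°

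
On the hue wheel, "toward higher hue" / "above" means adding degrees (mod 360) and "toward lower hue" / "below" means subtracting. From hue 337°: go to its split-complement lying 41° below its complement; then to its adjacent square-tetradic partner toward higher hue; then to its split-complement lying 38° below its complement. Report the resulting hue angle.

348°

+139° (split-comp 41° ↓): 337 + 139 = 476 → 476 − 360 = 116°
+90° (square ↑): 116 + 90 = 206°
+142° (split-comp 38° ↓): 206 + 142 = 348°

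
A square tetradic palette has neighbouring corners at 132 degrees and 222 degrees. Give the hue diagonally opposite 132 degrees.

A square tetradic scheme places four hues 90° apart; opposite corners are 180° apart.
132 + 180 = 312°

312°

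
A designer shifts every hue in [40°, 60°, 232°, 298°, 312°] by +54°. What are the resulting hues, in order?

40 + 54 = 94°
60 + 54 = 114°
232 + 54 = 286°
298 + 54 = 352°
312 + 54 = 366 → 366 − 360 = 6°

94°, 114°, 286°, 352°, 6°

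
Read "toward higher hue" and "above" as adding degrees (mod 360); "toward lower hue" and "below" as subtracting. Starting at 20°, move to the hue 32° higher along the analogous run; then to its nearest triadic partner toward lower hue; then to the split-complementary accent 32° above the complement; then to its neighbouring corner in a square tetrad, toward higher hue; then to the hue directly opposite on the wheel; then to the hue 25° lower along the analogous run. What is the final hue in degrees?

29°

20 + 32 = 52°   (analog 32° ↑)
52 − 120 = -68 → -68 + 360 = 292°   (triadic ↓)
292 + 212 = 504 → 504 − 360 = 144°   (split-comp 32° ↑)
144 + 90 = 234°   (square ↑)
234 + 180 = 414 → 414 − 360 = 54°   (complement)
54 − 25 = 29°   (analog 25° ↓)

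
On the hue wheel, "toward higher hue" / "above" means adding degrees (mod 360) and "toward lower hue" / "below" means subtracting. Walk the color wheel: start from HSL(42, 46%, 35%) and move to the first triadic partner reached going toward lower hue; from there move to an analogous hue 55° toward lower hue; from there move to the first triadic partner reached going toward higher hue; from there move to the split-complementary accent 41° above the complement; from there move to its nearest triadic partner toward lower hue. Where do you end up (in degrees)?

88°

triadic ↓ −120°: 42 − 120 = -78 → -78 + 360 = 282°
analog 55° ↓ −55°: 282 − 55 = 227°
triadic ↑ +120°: 227 + 120 = 347°
split-comp 41° ↑ +221°: 347 + 221 = 568 → 568 − 360 = 208°
triadic ↓ −120°: 208 − 120 = 88°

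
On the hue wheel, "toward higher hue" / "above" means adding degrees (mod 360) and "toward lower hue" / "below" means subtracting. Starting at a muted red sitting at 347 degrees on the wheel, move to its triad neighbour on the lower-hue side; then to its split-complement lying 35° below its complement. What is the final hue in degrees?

triadic ↓ −120°: 347 − 120 = 227°
split-comp 35° ↓ +145°: 227 + 145 = 372 → 372 − 360 = 12°

12°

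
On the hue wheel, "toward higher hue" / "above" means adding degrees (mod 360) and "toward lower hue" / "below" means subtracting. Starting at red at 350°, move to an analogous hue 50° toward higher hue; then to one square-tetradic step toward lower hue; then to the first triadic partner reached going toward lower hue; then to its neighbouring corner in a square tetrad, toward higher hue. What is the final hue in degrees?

350 + 50 = 400 → 400 − 360 = 40°   (analog 50° ↑)
40 − 90 = -50 → -50 + 360 = 310°   (square ↓)
310 − 120 = 190°   (triadic ↓)
190 + 90 = 280°   (square ↑)

280°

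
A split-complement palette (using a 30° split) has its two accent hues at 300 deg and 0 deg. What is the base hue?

150°

The accents sit 30° either side of the complement, so the complement is their short-arc midpoint on the wheel.
Short-arc midpoint of 300° and 0°: 330°.
Base is 180° from the complement: 330 − 180 = 150°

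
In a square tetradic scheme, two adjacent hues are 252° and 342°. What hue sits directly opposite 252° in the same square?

72°

A square tetradic scheme places four hues 90° apart; opposite corners are 180° apart.
252 + 180 = 432 → 432 − 360 = 72°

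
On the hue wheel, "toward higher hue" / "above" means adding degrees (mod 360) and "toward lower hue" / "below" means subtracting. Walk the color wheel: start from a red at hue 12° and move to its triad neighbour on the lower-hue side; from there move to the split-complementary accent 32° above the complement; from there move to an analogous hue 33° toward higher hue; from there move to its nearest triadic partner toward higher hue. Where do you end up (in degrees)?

12 − 120 = -108 → -108 + 360 = 252°   (triadic ↓)
252 + 212 = 464 → 464 − 360 = 104°   (split-comp 32° ↑)
104 + 33 = 137°   (analog 33° ↑)
137 + 120 = 257°   (triadic ↑)

257°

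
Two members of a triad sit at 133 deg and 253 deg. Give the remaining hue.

A triad spaces three hues 120° apart.
The full set is {13°, 133°, 253°}.

13°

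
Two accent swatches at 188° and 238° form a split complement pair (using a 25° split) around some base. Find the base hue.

The accents sit 25° either side of the complement, so the complement is their short-arc midpoint on the wheel.
Short-arc midpoint of 188° and 238°: 213°.
Base is 180° from the complement: 213 − 180 = 33°

33°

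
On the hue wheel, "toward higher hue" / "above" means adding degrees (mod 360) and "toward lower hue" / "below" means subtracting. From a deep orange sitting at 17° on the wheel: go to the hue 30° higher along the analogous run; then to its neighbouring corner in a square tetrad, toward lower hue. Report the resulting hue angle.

analog 30° ↑ +30°: 17 + 30 = 47°
square ↓ −90°: 47 − 90 = -43 → -43 + 360 = 317°

317°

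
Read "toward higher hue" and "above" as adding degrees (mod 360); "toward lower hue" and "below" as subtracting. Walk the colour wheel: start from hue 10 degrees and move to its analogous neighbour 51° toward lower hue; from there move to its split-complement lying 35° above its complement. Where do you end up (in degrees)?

174°

10 − 51 = -41 → -41 + 360 = 319°   (analog 51° ↓)
319 + 215 = 534 → 534 − 360 = 174°   (split-comp 35° ↑)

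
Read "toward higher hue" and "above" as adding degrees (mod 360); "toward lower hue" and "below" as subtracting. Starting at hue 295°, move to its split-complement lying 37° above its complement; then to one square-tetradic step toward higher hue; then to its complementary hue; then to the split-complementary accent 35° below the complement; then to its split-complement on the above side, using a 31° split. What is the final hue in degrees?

295 + 217 = 512 → 512 − 360 = 152°   (split-comp 37° ↑)
152 + 90 = 242°   (square ↑)
242 + 180 = 422 → 422 − 360 = 62°   (complement)
62 + 145 = 207°   (split-comp 35° ↓)
207 + 211 = 418 → 418 − 360 = 58°   (split-comp 31° ↑)

58°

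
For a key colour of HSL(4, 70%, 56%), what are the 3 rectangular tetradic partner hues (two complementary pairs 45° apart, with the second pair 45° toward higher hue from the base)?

49°, 184° and 229°

4 + 45 = 49°
4 + 180 = 184°
4 + 225 = 229°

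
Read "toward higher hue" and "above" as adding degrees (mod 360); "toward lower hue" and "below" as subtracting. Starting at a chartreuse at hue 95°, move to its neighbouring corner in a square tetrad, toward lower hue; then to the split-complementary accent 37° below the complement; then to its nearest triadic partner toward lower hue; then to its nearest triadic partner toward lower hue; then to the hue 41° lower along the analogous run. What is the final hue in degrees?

227°

−90° (square ↓): 95 − 90 = 5°
+143° (split-comp 37° ↓): 5 + 143 = 148°
−120° (triadic ↓): 148 − 120 = 28°
−120° (triadic ↓): 28 − 120 = -92 → -92 + 360 = 268°
−41° (analog 41° ↓): 268 − 41 = 227°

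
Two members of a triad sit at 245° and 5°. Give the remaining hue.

125°

A triad spaces three hues 120° apart.
The full set is {5°, 125°, 245°}.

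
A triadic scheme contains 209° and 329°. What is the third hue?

89°

A triad spaces three hues 120° apart.
The full set is {89°, 209°, 329°}.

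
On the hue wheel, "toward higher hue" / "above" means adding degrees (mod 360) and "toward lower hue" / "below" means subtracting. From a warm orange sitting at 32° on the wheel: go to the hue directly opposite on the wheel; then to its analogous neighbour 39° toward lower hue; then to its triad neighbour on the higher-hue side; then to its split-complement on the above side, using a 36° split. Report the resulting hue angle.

+180° (complement): 32 + 180 = 212°
−39° (analog 39° ↓): 212 − 39 = 173°
+120° (triadic ↑): 173 + 120 = 293°
+216° (split-comp 36° ↑): 293 + 216 = 509 → 509 − 360 = 149°

149°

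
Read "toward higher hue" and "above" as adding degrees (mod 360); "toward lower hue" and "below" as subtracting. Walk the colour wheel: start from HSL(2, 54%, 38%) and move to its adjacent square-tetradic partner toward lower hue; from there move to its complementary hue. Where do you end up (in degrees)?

2 − 90 = -88 → -88 + 360 = 272°   (square ↓)
272 + 180 = 452 → 452 − 360 = 92°   (complement)

92°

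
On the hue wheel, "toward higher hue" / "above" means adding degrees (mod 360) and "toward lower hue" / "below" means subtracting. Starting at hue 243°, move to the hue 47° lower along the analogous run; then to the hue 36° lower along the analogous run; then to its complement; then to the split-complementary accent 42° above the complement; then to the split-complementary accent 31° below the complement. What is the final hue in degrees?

243 − 47 = 196°   (analog 47° ↓)
196 − 36 = 160°   (analog 36° ↓)
160 + 180 = 340°   (complement)
340 + 222 = 562 → 562 − 360 = 202°   (split-comp 42° ↑)
202 + 149 = 351°   (split-comp 31° ↓)

351°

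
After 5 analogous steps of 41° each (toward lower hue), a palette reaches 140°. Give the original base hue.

5 steps of 41° (toward lower hue) give a net shift of −205°.
Start = end − shift: 140 + 205 = 345°

345°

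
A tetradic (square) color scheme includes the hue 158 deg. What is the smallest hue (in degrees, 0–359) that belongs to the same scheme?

68°

A square tetradic scheme places four hues every 90°.
The full set through 158° is {68°, 158°, 248°, 338°}.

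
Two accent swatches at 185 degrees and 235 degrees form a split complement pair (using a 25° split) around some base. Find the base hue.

The accents sit 25° either side of the complement, so the complement is their short-arc midpoint on the wheel.
Short-arc midpoint of 185° and 235°: 210°.
Base is 180° from the complement: 210 − 180 = 30°

30°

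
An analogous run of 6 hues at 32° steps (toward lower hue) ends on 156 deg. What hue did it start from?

5 steps of 32° (toward lower hue) give a net shift of −160°.
Start = end − shift: 156 + 160 = 316°

316°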